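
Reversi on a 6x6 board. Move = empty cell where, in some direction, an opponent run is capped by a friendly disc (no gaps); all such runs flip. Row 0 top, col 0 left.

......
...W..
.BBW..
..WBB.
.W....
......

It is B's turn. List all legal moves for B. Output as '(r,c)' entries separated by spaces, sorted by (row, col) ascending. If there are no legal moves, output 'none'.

(0,2): no bracket -> illegal
(0,3): flips 2 -> legal
(0,4): flips 1 -> legal
(1,2): flips 1 -> legal
(1,4): no bracket -> illegal
(2,4): flips 1 -> legal
(3,0): no bracket -> illegal
(3,1): flips 1 -> legal
(4,0): no bracket -> illegal
(4,2): flips 1 -> legal
(4,3): flips 1 -> legal
(5,0): no bracket -> illegal
(5,1): no bracket -> illegal
(5,2): no bracket -> illegal

Answer: (0,3) (0,4) (1,2) (2,4) (3,1) (4,2) (4,3)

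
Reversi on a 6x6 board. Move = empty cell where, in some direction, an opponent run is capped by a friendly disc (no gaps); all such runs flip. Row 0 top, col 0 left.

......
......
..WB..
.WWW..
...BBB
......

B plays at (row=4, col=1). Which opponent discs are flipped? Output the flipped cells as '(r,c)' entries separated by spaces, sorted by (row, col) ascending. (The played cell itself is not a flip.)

Dir NW: first cell '.' (not opp) -> no flip
Dir N: opp run (3,1), next='.' -> no flip
Dir NE: opp run (3,2) capped by B -> flip
Dir W: first cell '.' (not opp) -> no flip
Dir E: first cell '.' (not opp) -> no flip
Dir SW: first cell '.' (not opp) -> no flip
Dir S: first cell '.' (not opp) -> no flip
Dir SE: first cell '.' (not opp) -> no flip

Answer: (3,2)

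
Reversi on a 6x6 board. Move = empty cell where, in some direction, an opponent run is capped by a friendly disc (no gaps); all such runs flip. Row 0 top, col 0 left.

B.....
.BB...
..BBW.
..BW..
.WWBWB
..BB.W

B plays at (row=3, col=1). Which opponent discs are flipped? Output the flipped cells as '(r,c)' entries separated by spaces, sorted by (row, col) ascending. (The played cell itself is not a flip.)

Answer: (4,2)

Derivation:
Dir NW: first cell '.' (not opp) -> no flip
Dir N: first cell '.' (not opp) -> no flip
Dir NE: first cell 'B' (not opp) -> no flip
Dir W: first cell '.' (not opp) -> no flip
Dir E: first cell 'B' (not opp) -> no flip
Dir SW: first cell '.' (not opp) -> no flip
Dir S: opp run (4,1), next='.' -> no flip
Dir SE: opp run (4,2) capped by B -> flip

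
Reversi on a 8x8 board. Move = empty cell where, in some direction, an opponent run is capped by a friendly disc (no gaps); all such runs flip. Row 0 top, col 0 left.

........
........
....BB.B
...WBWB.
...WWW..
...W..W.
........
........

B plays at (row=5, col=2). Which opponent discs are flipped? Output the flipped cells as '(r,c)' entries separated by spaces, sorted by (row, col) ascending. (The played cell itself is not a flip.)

Dir NW: first cell '.' (not opp) -> no flip
Dir N: first cell '.' (not opp) -> no flip
Dir NE: opp run (4,3) capped by B -> flip
Dir W: first cell '.' (not opp) -> no flip
Dir E: opp run (5,3), next='.' -> no flip
Dir SW: first cell '.' (not opp) -> no flip
Dir S: first cell '.' (not opp) -> no flip
Dir SE: first cell '.' (not opp) -> no flip

Answer: (4,3)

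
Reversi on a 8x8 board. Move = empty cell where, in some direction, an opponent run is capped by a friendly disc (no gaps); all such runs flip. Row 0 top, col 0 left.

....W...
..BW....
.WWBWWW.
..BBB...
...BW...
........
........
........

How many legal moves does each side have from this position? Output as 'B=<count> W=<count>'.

-- B to move --
(0,2): no bracket -> illegal
(0,3): flips 1 -> legal
(0,5): no bracket -> illegal
(1,0): flips 1 -> legal
(1,1): flips 1 -> legal
(1,4): flips 2 -> legal
(1,5): flips 1 -> legal
(1,6): flips 1 -> legal
(1,7): no bracket -> illegal
(2,0): flips 2 -> legal
(2,7): flips 3 -> legal
(3,0): flips 1 -> legal
(3,1): no bracket -> illegal
(3,5): no bracket -> illegal
(3,6): no bracket -> illegal
(3,7): no bracket -> illegal
(4,5): flips 1 -> legal
(5,3): no bracket -> illegal
(5,4): flips 1 -> legal
(5,5): flips 1 -> legal
B mobility = 12
-- W to move --
(0,1): no bracket -> illegal
(0,2): flips 1 -> legal
(0,3): flips 1 -> legal
(1,1): flips 1 -> legal
(1,4): no bracket -> illegal
(3,1): no bracket -> illegal
(3,5): no bracket -> illegal
(4,1): no bracket -> illegal
(4,2): flips 3 -> legal
(4,5): no bracket -> illegal
(5,2): flips 2 -> legal
(5,3): flips 3 -> legal
(5,4): flips 2 -> legal
W mobility = 7

Answer: B=12 W=7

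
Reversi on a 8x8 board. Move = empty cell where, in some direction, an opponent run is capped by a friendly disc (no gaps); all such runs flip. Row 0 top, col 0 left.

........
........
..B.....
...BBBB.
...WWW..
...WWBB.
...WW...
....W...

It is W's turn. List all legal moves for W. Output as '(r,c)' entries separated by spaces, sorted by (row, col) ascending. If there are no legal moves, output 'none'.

(1,1): flips 2 -> legal
(1,2): no bracket -> illegal
(1,3): no bracket -> illegal
(2,1): no bracket -> illegal
(2,3): flips 2 -> legal
(2,4): flips 1 -> legal
(2,5): flips 2 -> legal
(2,6): flips 1 -> legal
(2,7): flips 1 -> legal
(3,1): no bracket -> illegal
(3,2): no bracket -> illegal
(3,7): no bracket -> illegal
(4,2): no bracket -> illegal
(4,6): flips 1 -> legal
(4,7): no bracket -> illegal
(5,7): flips 2 -> legal
(6,5): flips 1 -> legal
(6,6): flips 1 -> legal
(6,7): flips 1 -> legal

Answer: (1,1) (2,3) (2,4) (2,5) (2,6) (2,7) (4,6) (5,7) (6,5) (6,6) (6,7)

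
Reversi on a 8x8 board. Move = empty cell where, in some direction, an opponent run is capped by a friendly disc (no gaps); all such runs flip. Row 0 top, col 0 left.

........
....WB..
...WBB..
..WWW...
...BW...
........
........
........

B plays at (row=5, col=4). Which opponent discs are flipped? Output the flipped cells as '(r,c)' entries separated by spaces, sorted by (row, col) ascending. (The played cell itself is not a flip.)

Dir NW: first cell 'B' (not opp) -> no flip
Dir N: opp run (4,4) (3,4) capped by B -> flip
Dir NE: first cell '.' (not opp) -> no flip
Dir W: first cell '.' (not opp) -> no flip
Dir E: first cell '.' (not opp) -> no flip
Dir SW: first cell '.' (not opp) -> no flip
Dir S: first cell '.' (not opp) -> no flip
Dir SE: first cell '.' (not opp) -> no flip

Answer: (3,4) (4,4)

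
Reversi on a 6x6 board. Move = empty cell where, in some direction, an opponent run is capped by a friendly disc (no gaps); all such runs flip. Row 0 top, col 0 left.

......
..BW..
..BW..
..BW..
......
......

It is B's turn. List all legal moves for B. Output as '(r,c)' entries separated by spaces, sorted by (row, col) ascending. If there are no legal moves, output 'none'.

(0,2): no bracket -> illegal
(0,3): no bracket -> illegal
(0,4): flips 1 -> legal
(1,4): flips 2 -> legal
(2,4): flips 1 -> legal
(3,4): flips 2 -> legal
(4,2): no bracket -> illegal
(4,3): no bracket -> illegal
(4,4): flips 1 -> legal

Answer: (0,4) (1,4) (2,4) (3,4) (4,4)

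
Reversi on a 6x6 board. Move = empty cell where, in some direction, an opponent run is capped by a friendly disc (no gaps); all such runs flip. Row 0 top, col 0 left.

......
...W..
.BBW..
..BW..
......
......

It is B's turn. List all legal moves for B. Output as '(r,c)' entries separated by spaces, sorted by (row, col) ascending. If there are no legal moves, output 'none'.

(0,2): no bracket -> illegal
(0,3): no bracket -> illegal
(0,4): flips 1 -> legal
(1,2): no bracket -> illegal
(1,4): flips 1 -> legal
(2,4): flips 1 -> legal
(3,4): flips 1 -> legal
(4,2): no bracket -> illegal
(4,3): no bracket -> illegal
(4,4): flips 1 -> legal

Answer: (0,4) (1,4) (2,4) (3,4) (4,4)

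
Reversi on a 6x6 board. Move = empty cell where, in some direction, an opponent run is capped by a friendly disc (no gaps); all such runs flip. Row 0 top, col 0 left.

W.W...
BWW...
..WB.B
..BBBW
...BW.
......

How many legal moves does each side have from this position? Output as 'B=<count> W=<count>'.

Answer: B=6 W=6

Derivation:
-- B to move --
(0,1): flips 1 -> legal
(0,3): no bracket -> illegal
(1,3): flips 2 -> legal
(2,0): no bracket -> illegal
(2,1): flips 1 -> legal
(2,4): no bracket -> illegal
(3,1): no bracket -> illegal
(4,5): flips 2 -> legal
(5,3): no bracket -> illegal
(5,4): flips 1 -> legal
(5,5): flips 1 -> legal
B mobility = 6
-- W to move --
(0,1): no bracket -> illegal
(1,3): no bracket -> illegal
(1,4): no bracket -> illegal
(1,5): flips 1 -> legal
(2,0): flips 1 -> legal
(2,1): no bracket -> illegal
(2,4): flips 2 -> legal
(3,1): flips 3 -> legal
(4,1): no bracket -> illegal
(4,2): flips 2 -> legal
(4,5): flips 2 -> legal
(5,2): no bracket -> illegal
(5,3): no bracket -> illegal
(5,4): no bracket -> illegal
W mobility = 6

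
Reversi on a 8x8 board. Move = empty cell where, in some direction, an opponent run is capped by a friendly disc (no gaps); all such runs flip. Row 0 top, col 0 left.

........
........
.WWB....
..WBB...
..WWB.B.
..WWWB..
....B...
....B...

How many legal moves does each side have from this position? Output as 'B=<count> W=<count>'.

-- B to move --
(1,0): no bracket -> illegal
(1,1): flips 1 -> legal
(1,2): no bracket -> illegal
(1,3): no bracket -> illegal
(2,0): flips 2 -> legal
(3,0): no bracket -> illegal
(3,1): flips 3 -> legal
(4,1): flips 3 -> legal
(4,5): no bracket -> illegal
(5,1): flips 4 -> legal
(6,1): flips 2 -> legal
(6,2): flips 1 -> legal
(6,3): flips 2 -> legal
(6,5): no bracket -> illegal
B mobility = 8
-- W to move --
(1,2): no bracket -> illegal
(1,3): flips 2 -> legal
(1,4): flips 1 -> legal
(2,4): flips 4 -> legal
(2,5): flips 1 -> legal
(3,5): flips 3 -> legal
(3,6): no bracket -> illegal
(3,7): no bracket -> illegal
(4,5): flips 1 -> legal
(4,7): no bracket -> illegal
(5,6): flips 1 -> legal
(5,7): no bracket -> illegal
(6,3): no bracket -> illegal
(6,5): no bracket -> illegal
(6,6): flips 3 -> legal
(7,3): no bracket -> illegal
(7,5): flips 1 -> legal
W mobility = 9

Answer: B=8 W=9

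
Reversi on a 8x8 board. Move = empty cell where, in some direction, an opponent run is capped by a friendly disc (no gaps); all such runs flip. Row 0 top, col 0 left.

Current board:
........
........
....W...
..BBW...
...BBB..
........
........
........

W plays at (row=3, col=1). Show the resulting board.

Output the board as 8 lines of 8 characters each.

Place W at (3,1); scan 8 dirs for brackets.
Dir NW: first cell '.' (not opp) -> no flip
Dir N: first cell '.' (not opp) -> no flip
Dir NE: first cell '.' (not opp) -> no flip
Dir W: first cell '.' (not opp) -> no flip
Dir E: opp run (3,2) (3,3) capped by W -> flip
Dir SW: first cell '.' (not opp) -> no flip
Dir S: first cell '.' (not opp) -> no flip
Dir SE: first cell '.' (not opp) -> no flip
All flips: (3,2) (3,3)

Answer: ........
........
....W...
.WWWW...
...BBB..
........
........
........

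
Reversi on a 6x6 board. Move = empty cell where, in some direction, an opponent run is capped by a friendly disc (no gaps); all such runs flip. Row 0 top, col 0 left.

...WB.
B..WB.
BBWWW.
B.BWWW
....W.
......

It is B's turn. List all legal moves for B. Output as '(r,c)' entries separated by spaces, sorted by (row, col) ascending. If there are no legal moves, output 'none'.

Answer: (0,2) (1,2) (2,5) (3,1) (5,4)

Derivation:
(0,2): flips 1 -> legal
(1,1): no bracket -> illegal
(1,2): flips 2 -> legal
(1,5): no bracket -> illegal
(2,5): flips 3 -> legal
(3,1): flips 2 -> legal
(4,2): no bracket -> illegal
(4,3): no bracket -> illegal
(4,5): no bracket -> illegal
(5,3): no bracket -> illegal
(5,4): flips 3 -> legal
(5,5): no bracket -> illegal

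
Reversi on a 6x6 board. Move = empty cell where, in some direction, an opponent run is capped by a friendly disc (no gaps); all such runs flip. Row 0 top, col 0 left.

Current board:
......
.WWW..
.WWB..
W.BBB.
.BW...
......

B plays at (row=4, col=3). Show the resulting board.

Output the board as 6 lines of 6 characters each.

Answer: ......
.WWW..
.WWB..
W.BBB.
.BBB..
......

Derivation:
Place B at (4,3); scan 8 dirs for brackets.
Dir NW: first cell 'B' (not opp) -> no flip
Dir N: first cell 'B' (not opp) -> no flip
Dir NE: first cell 'B' (not opp) -> no flip
Dir W: opp run (4,2) capped by B -> flip
Dir E: first cell '.' (not opp) -> no flip
Dir SW: first cell '.' (not opp) -> no flip
Dir S: first cell '.' (not opp) -> no flip
Dir SE: first cell '.' (not opp) -> no flip
All flips: (4,2)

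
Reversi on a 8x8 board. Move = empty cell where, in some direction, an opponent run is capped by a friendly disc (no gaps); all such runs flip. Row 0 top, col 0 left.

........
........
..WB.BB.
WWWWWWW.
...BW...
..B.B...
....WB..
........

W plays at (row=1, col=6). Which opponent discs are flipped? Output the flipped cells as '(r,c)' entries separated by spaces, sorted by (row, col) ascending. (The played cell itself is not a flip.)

Dir NW: first cell '.' (not opp) -> no flip
Dir N: first cell '.' (not opp) -> no flip
Dir NE: first cell '.' (not opp) -> no flip
Dir W: first cell '.' (not opp) -> no flip
Dir E: first cell '.' (not opp) -> no flip
Dir SW: opp run (2,5) capped by W -> flip
Dir S: opp run (2,6) capped by W -> flip
Dir SE: first cell '.' (not opp) -> no flip

Answer: (2,5) (2,6)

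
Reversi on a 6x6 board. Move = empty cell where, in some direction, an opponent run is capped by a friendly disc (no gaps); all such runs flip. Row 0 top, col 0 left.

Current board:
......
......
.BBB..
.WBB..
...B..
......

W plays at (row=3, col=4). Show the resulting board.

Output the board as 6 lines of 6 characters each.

Answer: ......
......
.BBB..
.WWWW.
...B..
......

Derivation:
Place W at (3,4); scan 8 dirs for brackets.
Dir NW: opp run (2,3), next='.' -> no flip
Dir N: first cell '.' (not opp) -> no flip
Dir NE: first cell '.' (not opp) -> no flip
Dir W: opp run (3,3) (3,2) capped by W -> flip
Dir E: first cell '.' (not opp) -> no flip
Dir SW: opp run (4,3), next='.' -> no flip
Dir S: first cell '.' (not opp) -> no flip
Dir SE: first cell '.' (not opp) -> no flip
All flips: (3,2) (3,3)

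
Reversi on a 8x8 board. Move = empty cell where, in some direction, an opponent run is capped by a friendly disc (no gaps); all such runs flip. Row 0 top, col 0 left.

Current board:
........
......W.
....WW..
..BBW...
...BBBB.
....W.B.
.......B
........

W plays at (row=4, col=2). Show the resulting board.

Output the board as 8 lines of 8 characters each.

Answer: ........
......W.
....WW..
..BWW...
..WBBBB.
....W.B.
.......B
........

Derivation:
Place W at (4,2); scan 8 dirs for brackets.
Dir NW: first cell '.' (not opp) -> no flip
Dir N: opp run (3,2), next='.' -> no flip
Dir NE: opp run (3,3) capped by W -> flip
Dir W: first cell '.' (not opp) -> no flip
Dir E: opp run (4,3) (4,4) (4,5) (4,6), next='.' -> no flip
Dir SW: first cell '.' (not opp) -> no flip
Dir S: first cell '.' (not opp) -> no flip
Dir SE: first cell '.' (not opp) -> no flip
All flips: (3,3)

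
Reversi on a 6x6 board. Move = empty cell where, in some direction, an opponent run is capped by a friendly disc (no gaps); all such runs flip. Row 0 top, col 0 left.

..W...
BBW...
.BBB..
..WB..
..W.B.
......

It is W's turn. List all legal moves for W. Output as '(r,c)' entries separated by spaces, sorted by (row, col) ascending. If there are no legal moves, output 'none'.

Answer: (1,4) (2,0) (2,4) (3,0) (3,4)

Derivation:
(0,0): no bracket -> illegal
(0,1): no bracket -> illegal
(1,3): no bracket -> illegal
(1,4): flips 1 -> legal
(2,0): flips 1 -> legal
(2,4): flips 1 -> legal
(3,0): flips 1 -> legal
(3,1): no bracket -> illegal
(3,4): flips 2 -> legal
(3,5): no bracket -> illegal
(4,3): no bracket -> illegal
(4,5): no bracket -> illegal
(5,3): no bracket -> illegal
(5,4): no bracket -> illegal
(5,5): no bracket -> illegal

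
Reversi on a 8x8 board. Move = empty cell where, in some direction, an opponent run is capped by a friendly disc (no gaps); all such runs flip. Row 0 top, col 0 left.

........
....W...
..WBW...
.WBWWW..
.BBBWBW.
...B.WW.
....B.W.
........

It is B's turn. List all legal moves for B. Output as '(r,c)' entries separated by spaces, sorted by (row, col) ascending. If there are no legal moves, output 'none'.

(0,3): no bracket -> illegal
(0,4): no bracket -> illegal
(0,5): flips 1 -> legal
(1,1): no bracket -> illegal
(1,2): flips 1 -> legal
(1,3): no bracket -> illegal
(1,5): flips 2 -> legal
(2,0): flips 1 -> legal
(2,1): flips 2 -> legal
(2,5): flips 3 -> legal
(2,6): flips 2 -> legal
(3,0): flips 1 -> legal
(3,6): flips 3 -> legal
(3,7): flips 2 -> legal
(4,0): no bracket -> illegal
(4,7): flips 1 -> legal
(5,4): no bracket -> illegal
(5,7): no bracket -> illegal
(6,5): flips 1 -> legal
(6,7): flips 1 -> legal
(7,5): no bracket -> illegal
(7,6): no bracket -> illegal
(7,7): no bracket -> illegal

Answer: (0,5) (1,2) (1,5) (2,0) (2,1) (2,5) (2,6) (3,0) (3,6) (3,7) (4,7) (6,5) (6,7)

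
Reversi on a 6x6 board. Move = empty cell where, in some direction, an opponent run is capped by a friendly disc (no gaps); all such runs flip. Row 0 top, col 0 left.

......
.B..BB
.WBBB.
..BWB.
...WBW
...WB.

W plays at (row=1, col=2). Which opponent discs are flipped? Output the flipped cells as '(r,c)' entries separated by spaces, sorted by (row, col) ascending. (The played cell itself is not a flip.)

Dir NW: first cell '.' (not opp) -> no flip
Dir N: first cell '.' (not opp) -> no flip
Dir NE: first cell '.' (not opp) -> no flip
Dir W: opp run (1,1), next='.' -> no flip
Dir E: first cell '.' (not opp) -> no flip
Dir SW: first cell 'W' (not opp) -> no flip
Dir S: opp run (2,2) (3,2), next='.' -> no flip
Dir SE: opp run (2,3) (3,4) capped by W -> flip

Answer: (2,3) (3,4)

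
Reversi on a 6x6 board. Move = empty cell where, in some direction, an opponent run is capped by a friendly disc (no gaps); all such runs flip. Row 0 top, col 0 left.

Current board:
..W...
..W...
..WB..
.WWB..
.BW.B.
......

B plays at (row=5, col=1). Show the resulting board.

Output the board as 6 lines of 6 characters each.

Answer: ..W...
..W...
..WB..
.WWB..
.BB.B.
.B....

Derivation:
Place B at (5,1); scan 8 dirs for brackets.
Dir NW: first cell '.' (not opp) -> no flip
Dir N: first cell 'B' (not opp) -> no flip
Dir NE: opp run (4,2) capped by B -> flip
Dir W: first cell '.' (not opp) -> no flip
Dir E: first cell '.' (not opp) -> no flip
Dir SW: edge -> no flip
Dir S: edge -> no flip
Dir SE: edge -> no flip
All flips: (4,2)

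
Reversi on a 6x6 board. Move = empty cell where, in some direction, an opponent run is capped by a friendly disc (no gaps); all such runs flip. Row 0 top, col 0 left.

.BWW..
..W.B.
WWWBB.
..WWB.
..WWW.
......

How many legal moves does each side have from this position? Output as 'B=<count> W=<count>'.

-- B to move --
(0,4): flips 2 -> legal
(1,0): no bracket -> illegal
(1,1): no bracket -> illegal
(1,3): no bracket -> illegal
(3,0): no bracket -> illegal
(3,1): flips 2 -> legal
(3,5): no bracket -> illegal
(4,1): flips 1 -> legal
(4,5): no bracket -> illegal
(5,1): flips 2 -> legal
(5,2): flips 1 -> legal
(5,3): flips 2 -> legal
(5,4): flips 1 -> legal
(5,5): no bracket -> illegal
B mobility = 7
-- W to move --
(0,0): flips 1 -> legal
(0,4): flips 3 -> legal
(0,5): flips 2 -> legal
(1,0): no bracket -> illegal
(1,1): no bracket -> illegal
(1,3): flips 1 -> legal
(1,5): flips 1 -> legal
(2,5): flips 4 -> legal
(3,5): flips 1 -> legal
(4,5): flips 2 -> legal
W mobility = 8

Answer: B=7 W=8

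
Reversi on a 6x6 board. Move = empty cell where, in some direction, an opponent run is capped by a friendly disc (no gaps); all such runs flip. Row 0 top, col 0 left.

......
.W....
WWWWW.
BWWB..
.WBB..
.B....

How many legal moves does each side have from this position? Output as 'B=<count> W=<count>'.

Answer: B=8 W=6

Derivation:
-- B to move --
(0,0): flips 2 -> legal
(0,1): flips 4 -> legal
(0,2): no bracket -> illegal
(1,0): flips 3 -> legal
(1,2): flips 3 -> legal
(1,3): flips 1 -> legal
(1,4): no bracket -> illegal
(1,5): flips 1 -> legal
(2,5): no bracket -> illegal
(3,4): no bracket -> illegal
(3,5): no bracket -> illegal
(4,0): flips 1 -> legal
(5,0): no bracket -> illegal
(5,2): flips 1 -> legal
B mobility = 8
-- W to move --
(3,4): flips 1 -> legal
(4,0): flips 1 -> legal
(4,4): flips 3 -> legal
(5,0): no bracket -> illegal
(5,2): flips 1 -> legal
(5,3): flips 3 -> legal
(5,4): flips 1 -> legal
W mobility = 6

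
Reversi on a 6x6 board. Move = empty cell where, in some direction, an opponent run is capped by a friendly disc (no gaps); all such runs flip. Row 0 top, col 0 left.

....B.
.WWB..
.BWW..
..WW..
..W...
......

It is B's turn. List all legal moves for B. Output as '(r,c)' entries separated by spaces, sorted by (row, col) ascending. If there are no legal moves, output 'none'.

Answer: (0,1) (0,3) (1,0) (2,4) (3,1) (4,3)

Derivation:
(0,0): no bracket -> illegal
(0,1): flips 1 -> legal
(0,2): no bracket -> illegal
(0,3): flips 1 -> legal
(1,0): flips 2 -> legal
(1,4): no bracket -> illegal
(2,0): no bracket -> illegal
(2,4): flips 2 -> legal
(3,1): flips 1 -> legal
(3,4): no bracket -> illegal
(4,1): no bracket -> illegal
(4,3): flips 3 -> legal
(4,4): no bracket -> illegal
(5,1): no bracket -> illegal
(5,2): no bracket -> illegal
(5,3): no bracket -> illegal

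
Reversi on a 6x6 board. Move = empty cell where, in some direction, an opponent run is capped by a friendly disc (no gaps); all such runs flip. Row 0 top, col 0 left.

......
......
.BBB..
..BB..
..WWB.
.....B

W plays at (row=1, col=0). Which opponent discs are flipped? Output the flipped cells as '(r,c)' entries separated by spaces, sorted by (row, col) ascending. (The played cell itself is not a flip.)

Dir NW: edge -> no flip
Dir N: first cell '.' (not opp) -> no flip
Dir NE: first cell '.' (not opp) -> no flip
Dir W: edge -> no flip
Dir E: first cell '.' (not opp) -> no flip
Dir SW: edge -> no flip
Dir S: first cell '.' (not opp) -> no flip
Dir SE: opp run (2,1) (3,2) capped by W -> flip

Answer: (2,1) (3,2)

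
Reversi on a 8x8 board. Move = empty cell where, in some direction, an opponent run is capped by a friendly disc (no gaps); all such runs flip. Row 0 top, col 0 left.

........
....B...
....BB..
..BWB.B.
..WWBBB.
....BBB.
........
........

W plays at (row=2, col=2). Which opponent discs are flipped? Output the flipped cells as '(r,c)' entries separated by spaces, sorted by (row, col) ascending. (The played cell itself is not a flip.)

Answer: (3,2)

Derivation:
Dir NW: first cell '.' (not opp) -> no flip
Dir N: first cell '.' (not opp) -> no flip
Dir NE: first cell '.' (not opp) -> no flip
Dir W: first cell '.' (not opp) -> no flip
Dir E: first cell '.' (not opp) -> no flip
Dir SW: first cell '.' (not opp) -> no flip
Dir S: opp run (3,2) capped by W -> flip
Dir SE: first cell 'W' (not opp) -> no flip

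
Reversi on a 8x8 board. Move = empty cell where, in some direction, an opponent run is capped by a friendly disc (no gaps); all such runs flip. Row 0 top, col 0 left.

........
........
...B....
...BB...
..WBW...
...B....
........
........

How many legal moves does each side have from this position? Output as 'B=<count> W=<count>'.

-- B to move --
(3,1): flips 1 -> legal
(3,2): no bracket -> illegal
(3,5): flips 1 -> legal
(4,1): flips 1 -> legal
(4,5): flips 1 -> legal
(5,1): flips 1 -> legal
(5,2): no bracket -> illegal
(5,4): flips 1 -> legal
(5,5): flips 1 -> legal
B mobility = 7
-- W to move --
(1,2): no bracket -> illegal
(1,3): no bracket -> illegal
(1,4): no bracket -> illegal
(2,2): flips 1 -> legal
(2,4): flips 2 -> legal
(2,5): no bracket -> illegal
(3,2): no bracket -> illegal
(3,5): no bracket -> illegal
(4,5): no bracket -> illegal
(5,2): no bracket -> illegal
(5,4): no bracket -> illegal
(6,2): flips 1 -> legal
(6,3): no bracket -> illegal
(6,4): flips 1 -> legal
W mobility = 4

Answer: B=7 W=4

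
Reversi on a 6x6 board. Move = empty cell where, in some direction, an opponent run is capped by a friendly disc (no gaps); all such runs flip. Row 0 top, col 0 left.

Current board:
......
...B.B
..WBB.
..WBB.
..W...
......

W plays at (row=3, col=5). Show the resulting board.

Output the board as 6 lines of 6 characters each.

Answer: ......
...B.B
..WBB.
..WWWW
..W...
......

Derivation:
Place W at (3,5); scan 8 dirs for brackets.
Dir NW: opp run (2,4) (1,3), next='.' -> no flip
Dir N: first cell '.' (not opp) -> no flip
Dir NE: edge -> no flip
Dir W: opp run (3,4) (3,3) capped by W -> flip
Dir E: edge -> no flip
Dir SW: first cell '.' (not opp) -> no flip
Dir S: first cell '.' (not opp) -> no flip
Dir SE: edge -> no flip
All flips: (3,3) (3,4)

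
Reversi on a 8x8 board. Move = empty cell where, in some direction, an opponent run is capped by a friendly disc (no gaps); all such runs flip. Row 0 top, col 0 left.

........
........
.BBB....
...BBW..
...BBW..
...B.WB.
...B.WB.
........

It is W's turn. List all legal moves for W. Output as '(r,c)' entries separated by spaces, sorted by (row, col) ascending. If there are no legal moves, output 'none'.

Answer: (1,1) (1,2) (3,2) (4,2) (4,7) (5,7) (6,2) (6,7) (7,7)

Derivation:
(1,0): no bracket -> illegal
(1,1): flips 3 -> legal
(1,2): flips 2 -> legal
(1,3): no bracket -> illegal
(1,4): no bracket -> illegal
(2,0): no bracket -> illegal
(2,4): no bracket -> illegal
(2,5): no bracket -> illegal
(3,0): no bracket -> illegal
(3,1): no bracket -> illegal
(3,2): flips 2 -> legal
(4,2): flips 2 -> legal
(4,6): no bracket -> illegal
(4,7): flips 1 -> legal
(5,2): no bracket -> illegal
(5,4): no bracket -> illegal
(5,7): flips 1 -> legal
(6,2): flips 2 -> legal
(6,4): no bracket -> illegal
(6,7): flips 2 -> legal
(7,2): no bracket -> illegal
(7,3): no bracket -> illegal
(7,4): no bracket -> illegal
(7,5): no bracket -> illegal
(7,6): no bracket -> illegal
(7,7): flips 1 -> legal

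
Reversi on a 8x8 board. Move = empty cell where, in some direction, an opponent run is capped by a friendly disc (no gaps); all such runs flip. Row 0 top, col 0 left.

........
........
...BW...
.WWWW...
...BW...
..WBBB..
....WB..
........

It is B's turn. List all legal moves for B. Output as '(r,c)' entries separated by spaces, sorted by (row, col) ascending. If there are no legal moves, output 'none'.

Answer: (1,4) (2,1) (2,2) (2,5) (3,5) (4,1) (4,5) (5,1) (6,1) (6,3) (7,3) (7,4) (7,5)

Derivation:
(1,3): no bracket -> illegal
(1,4): flips 3 -> legal
(1,5): no bracket -> illegal
(2,0): no bracket -> illegal
(2,1): flips 1 -> legal
(2,2): flips 2 -> legal
(2,5): flips 2 -> legal
(3,0): no bracket -> illegal
(3,5): flips 1 -> legal
(4,0): no bracket -> illegal
(4,1): flips 1 -> legal
(4,2): no bracket -> illegal
(4,5): flips 2 -> legal
(5,1): flips 1 -> legal
(6,1): flips 1 -> legal
(6,2): no bracket -> illegal
(6,3): flips 1 -> legal
(7,3): flips 1 -> legal
(7,4): flips 1 -> legal
(7,5): flips 1 -> legal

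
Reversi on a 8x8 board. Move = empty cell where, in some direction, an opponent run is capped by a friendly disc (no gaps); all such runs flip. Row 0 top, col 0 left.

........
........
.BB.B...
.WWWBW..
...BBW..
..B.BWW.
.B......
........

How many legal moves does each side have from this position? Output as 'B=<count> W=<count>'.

-- B to move --
(2,0): no bracket -> illegal
(2,3): flips 1 -> legal
(2,5): no bracket -> illegal
(2,6): flips 1 -> legal
(3,0): flips 3 -> legal
(3,6): flips 2 -> legal
(4,0): flips 1 -> legal
(4,1): flips 1 -> legal
(4,2): flips 2 -> legal
(4,6): flips 2 -> legal
(4,7): no bracket -> illegal
(5,7): flips 2 -> legal
(6,4): no bracket -> illegal
(6,5): no bracket -> illegal
(6,6): flips 1 -> legal
(6,7): flips 2 -> legal
B mobility = 11
-- W to move --
(1,0): flips 1 -> legal
(1,1): flips 2 -> legal
(1,2): flips 1 -> legal
(1,3): flips 2 -> legal
(1,4): no bracket -> illegal
(1,5): flips 1 -> legal
(2,0): no bracket -> illegal
(2,3): flips 1 -> legal
(2,5): no bracket -> illegal
(3,0): no bracket -> illegal
(4,1): no bracket -> illegal
(4,2): flips 2 -> legal
(5,0): no bracket -> illegal
(5,1): no bracket -> illegal
(5,3): flips 3 -> legal
(6,0): no bracket -> illegal
(6,2): no bracket -> illegal
(6,3): flips 1 -> legal
(6,4): no bracket -> illegal
(6,5): flips 2 -> legal
(7,0): no bracket -> illegal
(7,1): no bracket -> illegal
(7,2): no bracket -> illegal
W mobility = 10

Answer: B=11 W=10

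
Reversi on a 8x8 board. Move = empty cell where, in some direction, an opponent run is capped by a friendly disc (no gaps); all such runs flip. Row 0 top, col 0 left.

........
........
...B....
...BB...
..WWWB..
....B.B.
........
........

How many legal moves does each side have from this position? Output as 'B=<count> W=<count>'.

-- B to move --
(3,1): no bracket -> illegal
(3,2): flips 1 -> legal
(3,5): no bracket -> illegal
(4,1): flips 3 -> legal
(5,1): flips 1 -> legal
(5,2): flips 1 -> legal
(5,3): flips 1 -> legal
(5,5): flips 1 -> legal
B mobility = 6
-- W to move --
(1,2): no bracket -> illegal
(1,3): flips 2 -> legal
(1,4): no bracket -> illegal
(2,2): flips 1 -> legal
(2,4): flips 2 -> legal
(2,5): flips 1 -> legal
(3,2): no bracket -> illegal
(3,5): no bracket -> illegal
(3,6): no bracket -> illegal
(4,6): flips 1 -> legal
(4,7): no bracket -> illegal
(5,3): no bracket -> illegal
(5,5): no bracket -> illegal
(5,7): no bracket -> illegal
(6,3): no bracket -> illegal
(6,4): flips 1 -> legal
(6,5): flips 1 -> legal
(6,6): no bracket -> illegal
(6,7): no bracket -> illegal
W mobility = 7

Answer: B=6 W=7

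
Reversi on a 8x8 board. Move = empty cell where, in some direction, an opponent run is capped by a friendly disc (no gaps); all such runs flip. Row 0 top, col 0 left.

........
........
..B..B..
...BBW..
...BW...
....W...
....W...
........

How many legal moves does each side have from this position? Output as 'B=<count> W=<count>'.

-- B to move --
(2,4): no bracket -> illegal
(2,6): no bracket -> illegal
(3,6): flips 1 -> legal
(4,5): flips 2 -> legal
(4,6): no bracket -> illegal
(5,3): no bracket -> illegal
(5,5): flips 1 -> legal
(6,3): no bracket -> illegal
(6,5): flips 1 -> legal
(7,3): no bracket -> illegal
(7,4): flips 3 -> legal
(7,5): no bracket -> illegal
B mobility = 5
-- W to move --
(1,1): flips 2 -> legal
(1,2): no bracket -> illegal
(1,3): no bracket -> illegal
(1,4): no bracket -> illegal
(1,5): flips 1 -> legal
(1,6): no bracket -> illegal
(2,1): no bracket -> illegal
(2,3): no bracket -> illegal
(2,4): flips 1 -> legal
(2,6): no bracket -> illegal
(3,1): no bracket -> illegal
(3,2): flips 3 -> legal
(3,6): no bracket -> illegal
(4,2): flips 1 -> legal
(4,5): no bracket -> illegal
(5,2): no bracket -> illegal
(5,3): no bracket -> illegal
W mobility = 5

Answer: B=5 W=5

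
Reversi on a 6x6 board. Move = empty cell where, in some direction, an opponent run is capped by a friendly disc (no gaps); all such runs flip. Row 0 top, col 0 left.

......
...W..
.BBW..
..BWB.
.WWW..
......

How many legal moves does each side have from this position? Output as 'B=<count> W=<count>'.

Answer: B=8 W=8

Derivation:
-- B to move --
(0,2): no bracket -> illegal
(0,3): no bracket -> illegal
(0,4): flips 1 -> legal
(1,2): flips 1 -> legal
(1,4): flips 1 -> legal
(2,4): flips 1 -> legal
(3,0): no bracket -> illegal
(3,1): no bracket -> illegal
(4,0): no bracket -> illegal
(4,4): flips 1 -> legal
(5,0): flips 1 -> legal
(5,1): no bracket -> illegal
(5,2): flips 2 -> legal
(5,3): no bracket -> illegal
(5,4): flips 1 -> legal
B mobility = 8
-- W to move --
(1,0): flips 2 -> legal
(1,1): flips 1 -> legal
(1,2): flips 2 -> legal
(2,0): flips 2 -> legal
(2,4): no bracket -> illegal
(2,5): flips 1 -> legal
(3,0): no bracket -> illegal
(3,1): flips 2 -> legal
(3,5): flips 1 -> legal
(4,4): no bracket -> illegal
(4,5): flips 1 -> legal
W mobility = 8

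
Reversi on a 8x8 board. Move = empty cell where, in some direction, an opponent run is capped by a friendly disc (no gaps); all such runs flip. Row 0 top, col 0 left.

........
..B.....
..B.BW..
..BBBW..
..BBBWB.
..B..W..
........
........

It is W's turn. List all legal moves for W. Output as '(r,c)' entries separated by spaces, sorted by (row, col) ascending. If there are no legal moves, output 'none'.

Answer: (1,1) (1,3) (2,3) (3,1) (3,7) (4,1) (4,7) (5,3) (5,7) (6,1)

Derivation:
(0,1): no bracket -> illegal
(0,2): no bracket -> illegal
(0,3): no bracket -> illegal
(1,1): flips 3 -> legal
(1,3): flips 1 -> legal
(1,4): no bracket -> illegal
(1,5): no bracket -> illegal
(2,1): no bracket -> illegal
(2,3): flips 2 -> legal
(3,1): flips 3 -> legal
(3,6): no bracket -> illegal
(3,7): flips 1 -> legal
(4,1): flips 3 -> legal
(4,7): flips 1 -> legal
(5,1): no bracket -> illegal
(5,3): flips 1 -> legal
(5,4): no bracket -> illegal
(5,6): no bracket -> illegal
(5,7): flips 1 -> legal
(6,1): flips 3 -> legal
(6,2): no bracket -> illegal
(6,3): no bracket -> illegal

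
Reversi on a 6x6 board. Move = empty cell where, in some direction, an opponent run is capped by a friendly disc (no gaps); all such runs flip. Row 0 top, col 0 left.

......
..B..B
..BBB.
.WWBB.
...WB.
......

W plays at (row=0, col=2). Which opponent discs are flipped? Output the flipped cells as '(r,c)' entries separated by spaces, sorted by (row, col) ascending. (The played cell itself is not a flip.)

Dir NW: edge -> no flip
Dir N: edge -> no flip
Dir NE: edge -> no flip
Dir W: first cell '.' (not opp) -> no flip
Dir E: first cell '.' (not opp) -> no flip
Dir SW: first cell '.' (not opp) -> no flip
Dir S: opp run (1,2) (2,2) capped by W -> flip
Dir SE: first cell '.' (not opp) -> no flip

Answer: (1,2) (2,2)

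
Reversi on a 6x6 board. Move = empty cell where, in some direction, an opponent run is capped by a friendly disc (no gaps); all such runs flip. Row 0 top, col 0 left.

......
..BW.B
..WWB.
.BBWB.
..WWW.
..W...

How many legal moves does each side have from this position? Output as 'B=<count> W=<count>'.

Answer: B=7 W=12

Derivation:
-- B to move --
(0,2): flips 1 -> legal
(0,3): no bracket -> illegal
(0,4): flips 2 -> legal
(1,1): no bracket -> illegal
(1,4): flips 2 -> legal
(2,1): flips 2 -> legal
(3,5): no bracket -> illegal
(4,1): no bracket -> illegal
(4,5): no bracket -> illegal
(5,1): flips 2 -> legal
(5,3): flips 1 -> legal
(5,4): flips 2 -> legal
(5,5): no bracket -> illegal
B mobility = 7
-- W to move --
(0,1): flips 1 -> legal
(0,2): flips 1 -> legal
(0,3): no bracket -> illegal
(0,4): no bracket -> illegal
(0,5): no bracket -> illegal
(1,1): flips 1 -> legal
(1,4): flips 2 -> legal
(2,0): flips 1 -> legal
(2,1): flips 1 -> legal
(2,5): flips 2 -> legal
(3,0): flips 2 -> legal
(3,5): flips 2 -> legal
(4,0): flips 1 -> legal
(4,1): flips 1 -> legal
(4,5): flips 1 -> legal
W mobility = 12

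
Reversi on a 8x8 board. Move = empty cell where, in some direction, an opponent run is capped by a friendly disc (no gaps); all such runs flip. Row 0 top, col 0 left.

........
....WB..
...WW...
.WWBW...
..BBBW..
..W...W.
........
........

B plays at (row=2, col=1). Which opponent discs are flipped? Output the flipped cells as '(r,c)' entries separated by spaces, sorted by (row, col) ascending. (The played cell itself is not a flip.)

Answer: (3,2)

Derivation:
Dir NW: first cell '.' (not opp) -> no flip
Dir N: first cell '.' (not opp) -> no flip
Dir NE: first cell '.' (not opp) -> no flip
Dir W: first cell '.' (not opp) -> no flip
Dir E: first cell '.' (not opp) -> no flip
Dir SW: first cell '.' (not opp) -> no flip
Dir S: opp run (3,1), next='.' -> no flip
Dir SE: opp run (3,2) capped by B -> flip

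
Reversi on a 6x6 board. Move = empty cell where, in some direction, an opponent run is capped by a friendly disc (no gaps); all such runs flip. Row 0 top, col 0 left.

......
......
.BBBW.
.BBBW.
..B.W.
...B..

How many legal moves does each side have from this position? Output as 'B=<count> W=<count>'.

-- B to move --
(1,3): no bracket -> illegal
(1,4): no bracket -> illegal
(1,5): flips 1 -> legal
(2,5): flips 1 -> legal
(3,5): flips 2 -> legal
(4,3): no bracket -> illegal
(4,5): flips 1 -> legal
(5,4): no bracket -> illegal
(5,5): flips 1 -> legal
B mobility = 5
-- W to move --
(1,0): no bracket -> illegal
(1,1): flips 2 -> legal
(1,2): flips 1 -> legal
(1,3): no bracket -> illegal
(1,4): no bracket -> illegal
(2,0): flips 3 -> legal
(3,0): flips 3 -> legal
(4,0): no bracket -> illegal
(4,1): no bracket -> illegal
(4,3): no bracket -> illegal
(5,1): flips 2 -> legal
(5,2): no bracket -> illegal
(5,4): no bracket -> illegal
W mobility = 5

Answer: B=5 W=5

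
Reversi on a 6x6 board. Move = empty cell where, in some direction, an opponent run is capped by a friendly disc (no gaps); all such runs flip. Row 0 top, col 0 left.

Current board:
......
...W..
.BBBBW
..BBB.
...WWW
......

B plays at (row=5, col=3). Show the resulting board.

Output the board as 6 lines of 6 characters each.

Place B at (5,3); scan 8 dirs for brackets.
Dir NW: first cell '.' (not opp) -> no flip
Dir N: opp run (4,3) capped by B -> flip
Dir NE: opp run (4,4), next='.' -> no flip
Dir W: first cell '.' (not opp) -> no flip
Dir E: first cell '.' (not opp) -> no flip
Dir SW: edge -> no flip
Dir S: edge -> no flip
Dir SE: edge -> no flip
All flips: (4,3)

Answer: ......
...W..
.BBBBW
..BBB.
...BWW
...B..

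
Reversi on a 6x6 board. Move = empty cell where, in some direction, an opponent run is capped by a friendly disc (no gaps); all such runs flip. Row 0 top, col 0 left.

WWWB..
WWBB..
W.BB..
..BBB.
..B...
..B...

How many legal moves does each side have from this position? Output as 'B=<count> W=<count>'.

-- B to move --
(2,1): no bracket -> illegal
(3,0): no bracket -> illegal
(3,1): no bracket -> illegal
B mobility = 0
-- W to move --
(0,4): flips 1 -> legal
(1,4): flips 2 -> legal
(2,1): no bracket -> illegal
(2,4): flips 1 -> legal
(2,5): no bracket -> illegal
(3,1): no bracket -> illegal
(3,5): no bracket -> illegal
(4,1): no bracket -> illegal
(4,3): no bracket -> illegal
(4,4): flips 2 -> legal
(4,5): flips 3 -> legal
(5,1): no bracket -> illegal
(5,3): no bracket -> illegal
W mobility = 5

Answer: B=0 W=5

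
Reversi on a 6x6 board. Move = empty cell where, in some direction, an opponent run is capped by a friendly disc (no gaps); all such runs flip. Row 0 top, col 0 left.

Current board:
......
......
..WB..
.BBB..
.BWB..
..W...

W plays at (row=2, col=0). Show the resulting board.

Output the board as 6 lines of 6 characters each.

Place W at (2,0); scan 8 dirs for brackets.
Dir NW: edge -> no flip
Dir N: first cell '.' (not opp) -> no flip
Dir NE: first cell '.' (not opp) -> no flip
Dir W: edge -> no flip
Dir E: first cell '.' (not opp) -> no flip
Dir SW: edge -> no flip
Dir S: first cell '.' (not opp) -> no flip
Dir SE: opp run (3,1) capped by W -> flip
All flips: (3,1)

Answer: ......
......
W.WB..
.WBB..
.BWB..
..W...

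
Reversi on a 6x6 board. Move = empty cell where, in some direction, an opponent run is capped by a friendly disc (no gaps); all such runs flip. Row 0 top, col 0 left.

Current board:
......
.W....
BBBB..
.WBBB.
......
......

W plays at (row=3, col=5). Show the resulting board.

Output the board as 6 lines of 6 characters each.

Answer: ......
.W....
BBBB..
.WWWWW
......
......

Derivation:
Place W at (3,5); scan 8 dirs for brackets.
Dir NW: first cell '.' (not opp) -> no flip
Dir N: first cell '.' (not opp) -> no flip
Dir NE: edge -> no flip
Dir W: opp run (3,4) (3,3) (3,2) capped by W -> flip
Dir E: edge -> no flip
Dir SW: first cell '.' (not opp) -> no flip
Dir S: first cell '.' (not opp) -> no flip
Dir SE: edge -> no flip
All flips: (3,2) (3,3) (3,4)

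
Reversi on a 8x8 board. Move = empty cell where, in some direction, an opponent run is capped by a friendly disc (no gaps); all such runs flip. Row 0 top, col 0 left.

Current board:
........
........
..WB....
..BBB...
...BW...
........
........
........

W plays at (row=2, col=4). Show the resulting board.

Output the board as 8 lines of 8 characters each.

Answer: ........
........
..WWW...
..BBW...
...BW...
........
........
........

Derivation:
Place W at (2,4); scan 8 dirs for brackets.
Dir NW: first cell '.' (not opp) -> no flip
Dir N: first cell '.' (not opp) -> no flip
Dir NE: first cell '.' (not opp) -> no flip
Dir W: opp run (2,3) capped by W -> flip
Dir E: first cell '.' (not opp) -> no flip
Dir SW: opp run (3,3), next='.' -> no flip
Dir S: opp run (3,4) capped by W -> flip
Dir SE: first cell '.' (not opp) -> no flip
All flips: (2,3) (3,4)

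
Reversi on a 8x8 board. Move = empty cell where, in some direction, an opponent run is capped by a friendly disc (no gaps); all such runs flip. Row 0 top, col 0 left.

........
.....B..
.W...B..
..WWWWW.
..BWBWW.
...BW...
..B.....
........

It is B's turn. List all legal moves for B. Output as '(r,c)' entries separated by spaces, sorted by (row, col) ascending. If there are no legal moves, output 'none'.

(1,0): no bracket -> illegal
(1,1): no bracket -> illegal
(1,2): no bracket -> illegal
(2,0): no bracket -> illegal
(2,2): flips 2 -> legal
(2,3): flips 2 -> legal
(2,4): flips 2 -> legal
(2,6): flips 1 -> legal
(2,7): no bracket -> illegal
(3,0): no bracket -> illegal
(3,1): no bracket -> illegal
(3,7): no bracket -> illegal
(4,1): no bracket -> illegal
(4,7): flips 3 -> legal
(5,2): flips 2 -> legal
(5,5): flips 3 -> legal
(5,6): no bracket -> illegal
(5,7): no bracket -> illegal
(6,3): no bracket -> illegal
(6,4): flips 1 -> legal
(6,5): no bracket -> illegal

Answer: (2,2) (2,3) (2,4) (2,6) (4,7) (5,2) (5,5) (6,4)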